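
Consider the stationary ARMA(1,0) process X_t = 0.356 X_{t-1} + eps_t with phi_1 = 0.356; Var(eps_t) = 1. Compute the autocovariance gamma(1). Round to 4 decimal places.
\gamma(1) = 0.4077

Multiply the model equation by X_{t-k} and take expectations. With theta_0 = psi_0 = 1 and psi_j the MA(infinity) weights, this gives
  gamma(k) - sum_i phi_i gamma(k-i) = c_k,
  c_k = sigma^2 * sum_{j=k..q} theta_j psi_{j-k}   (c_k = 0 for k > q),
using gamma(-m) = gamma(m).
Pure AR (q = 0): c_0 = sigma^2 = 1, c_k = 0 for k >= 1.
Equations for k = 0 and k = 1 (AR order 1):
  gamma(0) = phi_1 gamma(1) + c_0
  gamma(1) = phi_1 gamma(0) + c_1
Substituting the second into the first: gamma(0) (1 - phi_1^2) = c_0 + phi_1 c_1, so
  gamma(0) = c_0 / (1 - phi_1^2) = 1 / (1 - (0.356)^2) = 1 / 0.873264 = 1.145129.
  gamma(1) = phi_1 gamma(0) = (0.356)(1.145129) = 0.407666.
Therefore gamma(1) = 0.4077 (to 4 decimal places).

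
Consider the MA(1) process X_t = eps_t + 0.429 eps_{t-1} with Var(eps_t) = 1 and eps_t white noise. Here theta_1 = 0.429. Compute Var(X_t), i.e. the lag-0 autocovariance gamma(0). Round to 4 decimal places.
\gamma(0) = 1.1840

For an MA(q) process X_t = eps_t + sum_i theta_i eps_{t-i} with
Var(eps_t) = sigma^2, the variance is
  gamma(0) = sigma^2 * (1 + sum_i theta_i^2).
  sum_i theta_i^2 = (0.429)^2 = 0.184041.
  gamma(0) = 1 * (1 + 0.184041) = 1 * 1.184041 = 1.184041, which rounds to 1.1840.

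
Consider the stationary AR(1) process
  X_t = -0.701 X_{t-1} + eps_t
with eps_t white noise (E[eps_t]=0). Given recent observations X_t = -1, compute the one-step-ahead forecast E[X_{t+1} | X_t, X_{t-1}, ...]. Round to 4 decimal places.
E[X_{t+1} \mid \mathcal F_t] = 0.7010

For an AR(p) model X_t = c + sum_i phi_i X_{t-i} + eps_t, the
one-step-ahead conditional mean is
  E[X_{t+1} | X_t, ...] = c + sum_i phi_i X_{t+1-i}.
Substitute known values:
  E[X_{t+1} | ...] = (-0.701) * (-1)
                   = 0.7010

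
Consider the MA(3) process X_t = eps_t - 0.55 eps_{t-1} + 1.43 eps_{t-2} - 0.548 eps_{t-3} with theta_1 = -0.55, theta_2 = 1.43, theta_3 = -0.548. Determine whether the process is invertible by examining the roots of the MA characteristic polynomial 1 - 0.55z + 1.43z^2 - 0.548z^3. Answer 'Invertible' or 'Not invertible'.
\text{Not invertible}

The MA(q) characteristic polynomial is P(z) = 1 - 0.55z + 1.43z^2 - 0.548z^3.
Invertibility requires all roots to lie outside the unit circle, i.e. |z| > 1 for every root.
Degree 3: look for a simple real root z0 first, then factor out (1 - z/z0) and solve the remaining quadratic.
Testing z0 = 2.5: P(2.5) = 1 + (-0.55)(2.5) + (1.43)(2.5)^2 + (-0.548)(2.5)^3
  = 1 + (-1.375) + (8.9375) + (-8.5625) = 0.  So z_0 = 2.5 is a root, |z_0| = 2.5.
Divide out the factor (1 - 0.4 z) = (1 - z/z0) (since 1/z0 = 0.4):
  P(z) = (1 - 0.4 z)(1 + (-0.15) z + (1.37) z^2)
  [check: z-coef -0.15 - (0.4) = -0.55; z^2-coef 1.37 - (0.4)(-0.15) = 1.43; z^3-coef -(0.4)(1.37) = -0.548.]
Remaining roots from the quadratic factor 1 + (-0.15) z + (1.37) z^2:
  Set 1 + (-0.15) z + (1.37) z^2 = 0, i.e. a z^2 + b z + c = 0 with a = 1.37, b = -0.15, c = 1.
  Discriminant D = b^2 - 4ac = (-0.15)^2 - 4*(1.37)*1 = 0.0225 - (5.48) = -5.4575.
  D < 0, so the roots are the complex-conjugate pair z = (-b +/- i sqrt(-D)) / (2a) = 0.0547 +/- 0.8526i.
  For a conjugate pair |z|^2 = z * conj(z) = (product of roots) = c/a = 1/(1.37) = 0.729927, so |z| = sqrt(0.729927) = 0.8544 for both roots.
Moduli of all roots: 2.5000, 0.8544, 0.8544.
All moduli strictly greater than 1? No.
Verdict: Not invertible.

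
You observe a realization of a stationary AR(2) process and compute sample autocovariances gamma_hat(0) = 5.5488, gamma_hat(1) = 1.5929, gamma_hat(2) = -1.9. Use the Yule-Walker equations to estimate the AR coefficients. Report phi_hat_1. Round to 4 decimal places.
\hat\phi_{1} = 0.4200

The Yule-Walker equations for an AR(p) process read, in matrix form,
  Gamma_p phi = r_p,   with   (Gamma_p)_{ij} = gamma(|i - j|),
                       (r_p)_i = gamma(i),   i,j = 1..p.
Substitute the sample gammas (Toeplitz matrix and right-hand side of size 2):
  Gamma_p = [[5.5488, 1.5929], [1.5929, 5.5488]]
  r_p     = [1.5929, -1.9]
Written out:
  5.5488 phi_1 + 1.5929 phi_2 = 1.5929
  1.5929 phi_1 + 5.5488 phi_2 = -1.9
Solve by Cramer's rule:
  det = gamma(0)^2 - gamma(1)^2 = (5.5488)^2 - (1.5929)^2 = 30.78918144 - 2.53733041 = 28.25185103
  phi_hat_1 = [gamma(1) gamma(0) - gamma(1) gamma(2)] / det = [(1.5929)(5.5488) - (1.5929)(-1.9)] / 28.25185103 = 11.86519352 / 28.25185103 = 0.42
  phi_hat_2 = [gamma(0) gamma(2) - gamma(1)^2] / det = [(5.5488)(-1.9) - (1.5929)^2] / 28.25185103 = -13.08005041 / 28.25185103 = -0.463
So phi_hat = [0.4200, -0.4630].
Therefore phi_hat_1 = 0.4200.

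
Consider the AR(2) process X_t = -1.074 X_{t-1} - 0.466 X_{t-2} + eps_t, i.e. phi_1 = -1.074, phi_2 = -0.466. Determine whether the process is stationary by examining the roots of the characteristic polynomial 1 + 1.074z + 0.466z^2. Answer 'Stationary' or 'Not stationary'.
\text{Stationary}

The AR(p) characteristic polynomial is P(z) = 1 + 1.074z + 0.466z^2.
Stationarity requires all roots to lie outside the unit circle, i.e. |z| > 1 for every root.
Set 1 + (1.074) z + (0.466) z^2 = 0, i.e. a z^2 + b z + c = 0 with a = 0.466, b = 1.074, c = 1.
Discriminant D = b^2 - 4ac = (1.074)^2 - 4*(0.466)*1 = 1.153476 - (1.864) = -0.710524.
D < 0, so the roots are the complex-conjugate pair z = (-b +/- i sqrt(-D)) / (2a) = -1.1524 +/- 0.9044i.
For a conjugate pair |z|^2 = z * conj(z) = (product of roots) = c/a = 1/(0.466) = 2.145923, so |z| = sqrt(2.145923) = 1.4649 for both roots.
Moduli of all roots: 1.4649, 1.4649.
All moduli strictly greater than 1? Yes.
Verdict: Stationary.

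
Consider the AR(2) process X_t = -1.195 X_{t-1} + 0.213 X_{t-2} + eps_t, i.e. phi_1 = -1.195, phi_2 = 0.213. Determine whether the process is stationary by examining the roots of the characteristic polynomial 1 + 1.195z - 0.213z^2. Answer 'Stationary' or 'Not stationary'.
\text{Not stationary}

The AR(p) characteristic polynomial is P(z) = 1 + 1.195z - 0.213z^2.
Stationarity requires all roots to lie outside the unit circle, i.e. |z| > 1 for every root.
Set 1 + (1.195) z + (-0.213) z^2 = 0, i.e. a z^2 + b z + c = 0 with a = -0.213, b = 1.195, c = 1.
Discriminant D = b^2 - 4ac = (1.195)^2 - 4*(-0.213)*1 = 1.428025 - (-0.852) = 2.280025.
D >= 0, so the roots are real: z = (-b +/- sqrt(D)) / (2a) = (-1.195 +/- 1.509975) / (-0.426).
  z_1 = (-1.195 + 1.509975) / (-0.426) = -0.7394,   |z_1| = 0.7394.
  z_2 = (-1.195 - 1.509975) / (-0.426) = 6.3497,   |z_2| = 6.3497.
Moduli of all roots: 0.7394, 6.3497.
All moduli strictly greater than 1? No.
Verdict: Not stationary.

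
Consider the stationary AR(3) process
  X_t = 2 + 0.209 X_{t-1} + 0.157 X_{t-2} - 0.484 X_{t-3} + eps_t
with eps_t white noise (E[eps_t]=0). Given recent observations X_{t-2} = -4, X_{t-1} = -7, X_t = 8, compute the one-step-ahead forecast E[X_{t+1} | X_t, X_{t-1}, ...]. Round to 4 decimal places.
E[X_{t+1} \mid \mathcal F_t] = 4.5090

For an AR(p) model X_t = c + sum_i phi_i X_{t-i} + eps_t, the
one-step-ahead conditional mean is
  E[X_{t+1} | X_t, ...] = c + sum_i phi_i X_{t+1-i}.
Substitute known values:
  E[X_{t+1} | ...] = 2 + (0.209) * (8) + (0.157) * (-7) + (-0.484) * (-4)
                   = 4.5090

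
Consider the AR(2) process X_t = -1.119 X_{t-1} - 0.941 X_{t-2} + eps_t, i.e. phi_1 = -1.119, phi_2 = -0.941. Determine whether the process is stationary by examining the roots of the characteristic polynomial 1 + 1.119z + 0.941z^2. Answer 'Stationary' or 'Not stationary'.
\text{Stationary}

The AR(p) characteristic polynomial is P(z) = 1 + 1.119z + 0.941z^2.
Stationarity requires all roots to lie outside the unit circle, i.e. |z| > 1 for every root.
Set 1 + (1.119) z + (0.941) z^2 = 0, i.e. a z^2 + b z + c = 0 with a = 0.941, b = 1.119, c = 1.
Discriminant D = b^2 - 4ac = (1.119)^2 - 4*(0.941)*1 = 1.252161 - (3.764) = -2.511839.
D < 0, so the roots are the complex-conjugate pair z = (-b +/- i sqrt(-D)) / (2a) = -0.5946 +/- 0.8421i.
For a conjugate pair |z|^2 = z * conj(z) = (product of roots) = c/a = 1/(0.941) = 1.062699, so |z| = sqrt(1.062699) = 1.0309 for both roots.
Moduli of all roots: 1.0309, 1.0309.
All moduli strictly greater than 1? Yes.
Verdict: Stationary.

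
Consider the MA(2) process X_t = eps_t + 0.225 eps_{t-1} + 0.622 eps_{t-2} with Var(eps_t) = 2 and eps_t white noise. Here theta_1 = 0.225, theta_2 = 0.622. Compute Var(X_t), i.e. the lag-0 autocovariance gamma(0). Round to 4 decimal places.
\gamma(0) = 2.8750

For an MA(q) process X_t = eps_t + sum_i theta_i eps_{t-i} with
Var(eps_t) = sigma^2, the variance is
  gamma(0) = sigma^2 * (1 + sum_i theta_i^2).
  sum_i theta_i^2 = (0.225)^2 + (0.622)^2 = 0.050625 + 0.386884 = 0.437509.
  gamma(0) = 2 * (1 + 0.437509) = 2 * 1.437509 = 2.875018, which rounds to 2.8750.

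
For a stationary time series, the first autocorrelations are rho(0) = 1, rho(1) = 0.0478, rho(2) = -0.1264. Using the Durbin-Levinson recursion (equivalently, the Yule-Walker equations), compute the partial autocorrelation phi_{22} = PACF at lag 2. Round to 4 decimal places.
\phi_{22} = -0.1290

The PACF at lag k is phi_{kk}, the last component of the solution
to the Yule-Walker system G_k phi = r_k where
  (G_k)_{ij} = rho(|i - j|), (r_k)_i = rho(i), i,j = 1..k.
Equivalently, Durbin-Levinson gives phi_{kk} iteratively:
  phi_{11} = rho(1)
  phi_{kk} = [rho(k) - sum_{j=1..k-1} phi_{k-1,j} rho(k-j)]
            / [1 - sum_{j=1..k-1} phi_{k-1,j} rho(j)],
  phi_{k,j} = phi_{k-1,j} - phi_{kk} phi_{k-1,k-j},  j = 1..k-1.
Step k = 1:
  phi_11 = rho(1) = 0.0478.
Step k = 2:
  phi_22 = [rho(2) - phi_11 rho(1)] / [1 - phi_11 rho(1)] = [-0.1264 - (0.0478)(0.0478)] / [1 - (0.0478)(0.0478)]
         = -0.12868484 / 0.99771516 = -0.129.
Therefore phi_{22} = -0.1290.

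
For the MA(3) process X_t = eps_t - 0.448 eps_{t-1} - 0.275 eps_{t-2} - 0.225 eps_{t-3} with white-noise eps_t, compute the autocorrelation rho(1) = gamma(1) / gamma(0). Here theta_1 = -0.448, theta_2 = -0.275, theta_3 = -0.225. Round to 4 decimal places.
\rho(1) = -0.1981

For an MA(q) process with theta_0 = 1, the autocovariance is
  gamma(k) = sigma^2 * sum_{i=0..q-k} theta_i * theta_{i+k},
and rho(k) = gamma(k) / gamma(0). Sigma^2 cancels.
  numerator   = (1)*(-0.448) + (-0.448)*(-0.275) + (-0.275)*(-0.225) = -0.262925.
  denominator = (1)^2 + (-0.448)^2 + (-0.275)^2 + (-0.225)^2 = 1.326954.
  rho(1) = -0.262925 / 1.326954 = -0.1981.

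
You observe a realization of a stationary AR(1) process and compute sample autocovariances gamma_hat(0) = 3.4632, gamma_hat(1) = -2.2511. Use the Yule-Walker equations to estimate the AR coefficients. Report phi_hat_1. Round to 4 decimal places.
\hat\phi_{1} = -0.6500

The Yule-Walker equations for an AR(p) process read, in matrix form,
  Gamma_p phi = r_p,   with   (Gamma_p)_{ij} = gamma(|i - j|),
                       (r_p)_i = gamma(i),   i,j = 1..p.
Substitute the sample gammas (Toeplitz matrix and right-hand side of size 1):
  Gamma_p = [[3.4632]]
  r_p     = [-2.2511]
With p = 1 this is the single equation gamma(0) phi_1 = gamma(1):
  phi_hat_1 = gamma(1) / gamma(0) = -2.2511 / 3.4632 = -0.6500.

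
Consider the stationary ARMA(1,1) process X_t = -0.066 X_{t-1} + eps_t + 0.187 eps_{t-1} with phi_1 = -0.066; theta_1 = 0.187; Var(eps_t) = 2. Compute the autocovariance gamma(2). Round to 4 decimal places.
\gamma(2) = -0.0158

Multiply the model equation by X_{t-k} and take expectations. With theta_0 = psi_0 = 1 and psi_j the MA(infinity) weights, this gives
  gamma(k) - sum_i phi_i gamma(k-i) = c_k,
  c_k = sigma^2 * sum_{j=k..q} theta_j psi_{j-k}   (c_k = 0 for k > q),
using gamma(-m) = gamma(m).
psi-weights needed (psi_j = theta_j + sum_i phi_i psi_{j-i}):
  psi_1 = theta_1 + phi_1 = 0.187 + (-0.066) = 0.121
Right-hand sides:
  c_0 = sigma^2 (1 + theta_1 psi_1) = 2 * (1 + (0.187)(0.121)) = 2 * 1.022627 = 2.045254
  c_1 = sigma^2 theta_1 = 2 * (0.187) = 0.374
  c_2 = 0
Equations for k = 0 and k = 1 (AR order 1):
  gamma(0) = phi_1 gamma(1) + c_0
  gamma(1) = phi_1 gamma(0) + c_1
Substituting the second into the first: gamma(0) (1 - phi_1^2) = c_0 + phi_1 c_1, so
  gamma(0) = (c_0 + phi_1 c_1) / (1 - phi_1^2) = (2.045254 + (-0.066)(0.374)) / (1 - (-0.066)^2) = 2.02057 / 0.995644 = 2.02941.
  gamma(1) = phi_1 gamma(0) + c_1 = (-0.066)(2.02941) + (0.374) = 0.240059.
For k = 2 (> q): gamma(2) = phi_1 gamma(1) = (-0.066)(0.240059) = -0.015844.
Therefore gamma(2) = -0.0158 (to 4 decimal places).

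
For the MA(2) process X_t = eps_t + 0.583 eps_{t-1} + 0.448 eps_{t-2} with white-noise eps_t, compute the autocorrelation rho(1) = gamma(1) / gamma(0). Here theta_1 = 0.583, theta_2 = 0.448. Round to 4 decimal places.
\rho(1) = 0.5480

For an MA(q) process with theta_0 = 1, the autocovariance is
  gamma(k) = sigma^2 * sum_{i=0..q-k} theta_i * theta_{i+k},
and rho(k) = gamma(k) / gamma(0). Sigma^2 cancels.
  numerator   = (1)*(0.583) + (0.583)*(0.448) = 0.844184.
  denominator = (1)^2 + (0.583)^2 + (0.448)^2 = 1.540593.
  rho(1) = 0.844184 / 1.540593 = 0.5480.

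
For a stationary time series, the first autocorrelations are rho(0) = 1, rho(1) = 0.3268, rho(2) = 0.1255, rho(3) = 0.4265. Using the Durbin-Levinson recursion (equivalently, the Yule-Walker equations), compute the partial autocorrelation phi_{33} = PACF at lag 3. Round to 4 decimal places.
\phi_{33} = 0.4251

The PACF at lag k is phi_{kk}, the last component of the solution
to the Yule-Walker system G_k phi = r_k where
  (G_k)_{ij} = rho(|i - j|), (r_k)_i = rho(i), i,j = 1..k.
Equivalently, Durbin-Levinson gives phi_{kk} iteratively:
  phi_{11} = rho(1)
  phi_{kk} = [rho(k) - sum_{j=1..k-1} phi_{k-1,j} rho(k-j)]
            / [1 - sum_{j=1..k-1} phi_{k-1,j} rho(j)],
  phi_{k,j} = phi_{k-1,j} - phi_{kk} phi_{k-1,k-j},  j = 1..k-1.
Step k = 1:
  phi_11 = rho(1) = 0.3268.
Step k = 2:
  phi_22 = [rho(2) - phi_11 rho(1)] / [1 - phi_11 rho(1)] = [0.1255 - (0.3268)(0.3268)] / [1 - (0.3268)(0.3268)]
         = 0.01870176 / 0.89320176 = 0.020938.
  Update: phi_21 = phi_11 - phi_22 phi_11 = 0.3268 - (0.020938)(0.3268) = 0.319957.
Step k = 3:
  phi_33 = [rho(3) - phi_21 rho(2) - phi_22 rho(1)] / [1 - phi_21 rho(1) - phi_22 rho(2)]
    numerator   = 0.4265 - (0.319957)(0.1255) - (0.020938)(0.3268) = 0.37950283
    denominator = 1 - (0.319957)(0.3268) - (0.020938)(0.1255) = 0.89281018
  phi_33 = 0.37950283 / 0.89281018 = 0.4251.
Therefore phi_{33} = 0.4251.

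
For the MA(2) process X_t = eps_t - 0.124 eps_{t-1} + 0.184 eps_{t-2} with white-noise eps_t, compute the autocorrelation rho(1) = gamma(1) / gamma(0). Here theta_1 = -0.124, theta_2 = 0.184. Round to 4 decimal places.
\rho(1) = -0.1399

For an MA(q) process with theta_0 = 1, the autocovariance is
  gamma(k) = sigma^2 * sum_{i=0..q-k} theta_i * theta_{i+k},
and rho(k) = gamma(k) / gamma(0). Sigma^2 cancels.
  numerator   = (1)*(-0.124) + (-0.124)*(0.184) = -0.146816.
  denominator = (1)^2 + (-0.124)^2 + (0.184)^2 = 1.049232.
  rho(1) = -0.146816 / 1.049232 = -0.1399.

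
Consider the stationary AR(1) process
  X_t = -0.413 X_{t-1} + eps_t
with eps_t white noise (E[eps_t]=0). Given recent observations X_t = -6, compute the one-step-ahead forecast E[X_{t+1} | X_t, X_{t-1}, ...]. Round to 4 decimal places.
E[X_{t+1} \mid \mathcal F_t] = 2.4780

For an AR(p) model X_t = c + sum_i phi_i X_{t-i} + eps_t, the
one-step-ahead conditional mean is
  E[X_{t+1} | X_t, ...] = c + sum_i phi_i X_{t+1-i}.
Substitute known values:
  E[X_{t+1} | ...] = (-0.413) * (-6)
                   = 2.4780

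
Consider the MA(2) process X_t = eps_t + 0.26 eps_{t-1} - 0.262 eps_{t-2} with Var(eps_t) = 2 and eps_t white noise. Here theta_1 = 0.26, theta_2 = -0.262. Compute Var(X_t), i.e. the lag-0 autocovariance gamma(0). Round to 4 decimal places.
\gamma(0) = 2.2725

For an MA(q) process X_t = eps_t + sum_i theta_i eps_{t-i} with
Var(eps_t) = sigma^2, the variance is
  gamma(0) = sigma^2 * (1 + sum_i theta_i^2).
  sum_i theta_i^2 = (0.26)^2 + (-0.262)^2 = 0.0676 + 0.068644 = 0.136244.
  gamma(0) = 2 * (1 + 0.136244) = 2 * 1.136244 = 2.272488, which rounds to 2.2725.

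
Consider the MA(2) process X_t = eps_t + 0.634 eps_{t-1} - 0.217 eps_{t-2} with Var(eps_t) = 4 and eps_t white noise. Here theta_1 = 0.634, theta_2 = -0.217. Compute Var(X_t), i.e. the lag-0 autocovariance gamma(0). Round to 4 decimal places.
\gamma(0) = 5.7962

For an MA(q) process X_t = eps_t + sum_i theta_i eps_{t-i} with
Var(eps_t) = sigma^2, the variance is
  gamma(0) = sigma^2 * (1 + sum_i theta_i^2).
  sum_i theta_i^2 = (0.634)^2 + (-0.217)^2 = 0.401956 + 0.047089 = 0.449045.
  gamma(0) = 4 * (1 + 0.449045) = 4 * 1.449045 = 5.79618, which rounds to 5.7962.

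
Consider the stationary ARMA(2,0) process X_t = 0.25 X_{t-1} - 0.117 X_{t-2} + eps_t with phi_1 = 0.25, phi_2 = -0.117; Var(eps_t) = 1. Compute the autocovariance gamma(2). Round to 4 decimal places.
\gamma(2) = -0.0652

Multiply the model equation by X_{t-k} and take expectations. With theta_0 = psi_0 = 1 and psi_j the MA(infinity) weights, this gives
  gamma(k) - sum_i phi_i gamma(k-i) = c_k,
  c_k = sigma^2 * sum_{j=k..q} theta_j psi_{j-k}   (c_k = 0 for k > q),
using gamma(-m) = gamma(m).
Pure AR (q = 0): c_0 = sigma^2 = 1, c_k = 0 for k >= 1.
Equations for k = 0, 1, 2 (AR order 2, c_2 = 0):
  (E0) gamma(0) = phi_1 gamma(1) + phi_2 gamma(2) + c_0
  (E1) gamma(1) = phi_1 gamma(0) + phi_2 gamma(1) + c_1
  (E2) gamma(2) = phi_1 gamma(1) + phi_2 gamma(0)
From (E1): gamma(1) = A gamma(0) + B with
  A = phi_1 / (1 - phi_2) = 0.25 / 1.117 = 0.223814,   B = c_1 / (1 - phi_2) = 0 / 1.117 = 0.
Insert (E2) into (E0): gamma(0) (1 - phi_2^2) = phi_1 (1 + phi_2) gamma(1) + c_0.
  phi_1 (1 + phi_2) = (0.25)(0.883) = 0.22075,   1 - phi_2^2 = 0.986311.
Replace gamma(1) by A gamma(0) + B and collect gamma(0):
  gamma(0) [0.986311 - (0.22075)(0.223814)] = c_0 = 1
  gamma(0) * 0.936904 = 1
  gamma(0) = 1 / 0.936904 = 1.067345.
  gamma(1) = A gamma(0) = (0.223814)(1.067345) = 0.238887.
  gamma(2) = phi_1 gamma(1) + phi_2 gamma(0) = (0.25)(0.238887) + (-0.117)(1.067345) = -0.065158.
Therefore gamma(2) = -0.0652 (to 4 decimal places).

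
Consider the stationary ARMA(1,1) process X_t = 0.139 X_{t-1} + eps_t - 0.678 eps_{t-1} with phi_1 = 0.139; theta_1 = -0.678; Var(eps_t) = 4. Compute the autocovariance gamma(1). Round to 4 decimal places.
\gamma(1) = -1.9913

Multiply the model equation by X_{t-k} and take expectations. With theta_0 = psi_0 = 1 and psi_j the MA(infinity) weights, this gives
  gamma(k) - sum_i phi_i gamma(k-i) = c_k,
  c_k = sigma^2 * sum_{j=k..q} theta_j psi_{j-k}   (c_k = 0 for k > q),
using gamma(-m) = gamma(m).
psi-weights needed (psi_j = theta_j + sum_i phi_i psi_{j-i}):
  psi_1 = theta_1 + phi_1 = -0.678 + (0.139) = -0.539
Right-hand sides:
  c_0 = sigma^2 (1 + theta_1 psi_1) = 4 * (1 + (-0.678)(-0.539)) = 4 * 1.365442 = 5.461768
  c_1 = sigma^2 theta_1 = 4 * (-0.678) = -2.712
  c_2 = 0
Equations for k = 0 and k = 1 (AR order 1):
  gamma(0) = phi_1 gamma(1) + c_0
  gamma(1) = phi_1 gamma(0) + c_1
Substituting the second into the first: gamma(0) (1 - phi_1^2) = c_0 + phi_1 c_1, so
  gamma(0) = (c_0 + phi_1 c_1) / (1 - phi_1^2) = (5.461768 + (0.139)(-2.712)) / (1 - (0.139)^2) = 5.0848 / 0.980679 = 5.184979.
  gamma(1) = phi_1 gamma(0) + c_1 = (0.139)(5.184979) + (-2.712) = -1.991288.
Therefore gamma(1) = -1.9913 (to 4 decimal places).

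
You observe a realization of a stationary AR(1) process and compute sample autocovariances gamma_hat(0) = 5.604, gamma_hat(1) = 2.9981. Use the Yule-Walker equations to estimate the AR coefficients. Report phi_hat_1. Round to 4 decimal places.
\hat\phi_{1} = 0.5350

The Yule-Walker equations for an AR(p) process read, in matrix form,
  Gamma_p phi = r_p,   with   (Gamma_p)_{ij} = gamma(|i - j|),
                       (r_p)_i = gamma(i),   i,j = 1..p.
Substitute the sample gammas (Toeplitz matrix and right-hand side of size 1):
  Gamma_p = [[5.604]]
  r_p     = [2.9981]
With p = 1 this is the single equation gamma(0) phi_1 = gamma(1):
  phi_hat_1 = gamma(1) / gamma(0) = 2.9981 / 5.604 = 0.5350.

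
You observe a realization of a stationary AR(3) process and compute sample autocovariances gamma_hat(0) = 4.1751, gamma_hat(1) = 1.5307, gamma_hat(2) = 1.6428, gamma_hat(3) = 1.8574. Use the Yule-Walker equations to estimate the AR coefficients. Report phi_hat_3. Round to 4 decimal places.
\hat\phi_{3} = 0.2970

The Yule-Walker equations for an AR(p) process read, in matrix form,
  Gamma_p phi = r_p,   with   (Gamma_p)_{ij} = gamma(|i - j|),
                       (r_p)_i = gamma(i),   i,j = 1..p.
Substitute the sample gammas (Toeplitz matrix and right-hand side of size 3):
  Gamma_p = [[4.1751, 1.5307, 1.6428], [1.5307, 4.1751, 1.5307], [1.6428, 1.5307, 4.1751]]
  r_p     = [1.5307, 1.6428, 1.8574]
Written out (R1..R3):
  (R1) 4.1751 phi_1 + 1.5307 phi_2 + 1.6428 phi_3 = 1.5307
  (R2) 1.5307 phi_1 + 4.1751 phi_2 + 1.5307 phi_3 = 1.6428
  (R3) 1.6428 phi_1 + 1.5307 phi_2 + 4.1751 phi_3 = 1.8574
Gaussian elimination:
  R2 <- R2 - (1.5307/4.1751) R1 = R2 - (0.366626) R1:  3.613906 phi_2 + 0.928407 phi_3 = 1.081606
  R3 <- R3 - (1.6428/4.1751) R1 = R3 - (0.393476) R1:  0.928407 phi_2 + 3.528698 phi_3 = 1.255107
  R3 <- R3 - (0.928407/3.613906) R2 = R3 - (0.256898) R2:  3.290192 phi_3 = 0.977244
Back-substitution:
  phi_hat_3 = 0.977244 / 3.290192 = 0.297017
  phi_hat_2 = (1.081606 - (0.928407)(0.297017)) / 3.613906 = 0.222987
  phi_hat_1 = (1.5307 - (1.5307)(0.222987) - (1.6428)(0.297017)) / 4.1751 = 0.168004
So phi_hat = [0.1680, 0.2230, 0.2970].
Therefore phi_hat_3 = 0.2970.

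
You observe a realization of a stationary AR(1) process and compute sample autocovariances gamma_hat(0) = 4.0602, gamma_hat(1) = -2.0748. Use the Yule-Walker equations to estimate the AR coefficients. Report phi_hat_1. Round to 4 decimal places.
\hat\phi_{1} = -0.5110

The Yule-Walker equations for an AR(p) process read, in matrix form,
  Gamma_p phi = r_p,   with   (Gamma_p)_{ij} = gamma(|i - j|),
                       (r_p)_i = gamma(i),   i,j = 1..p.
Substitute the sample gammas (Toeplitz matrix and right-hand side of size 1):
  Gamma_p = [[4.0602]]
  r_p     = [-2.0748]
With p = 1 this is the single equation gamma(0) phi_1 = gamma(1):
  phi_hat_1 = gamma(1) / gamma(0) = -2.0748 / 4.0602 = -0.5110.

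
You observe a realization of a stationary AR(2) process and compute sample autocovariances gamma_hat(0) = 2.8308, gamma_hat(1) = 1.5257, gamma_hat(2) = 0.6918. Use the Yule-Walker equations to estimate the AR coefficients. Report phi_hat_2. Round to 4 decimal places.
\hat\phi_{2} = -0.0650

The Yule-Walker equations for an AR(p) process read, in matrix form,
  Gamma_p phi = r_p,   with   (Gamma_p)_{ij} = gamma(|i - j|),
                       (r_p)_i = gamma(i),   i,j = 1..p.
Substitute the sample gammas (Toeplitz matrix and right-hand side of size 2):
  Gamma_p = [[2.8308, 1.5257], [1.5257, 2.8308]]
  r_p     = [1.5257, 0.6918]
Written out:
  2.8308 phi_1 + 1.5257 phi_2 = 1.5257
  1.5257 phi_1 + 2.8308 phi_2 = 0.6918
Solve by Cramer's rule:
  det = gamma(0)^2 - gamma(1)^2 = (2.8308)^2 - (1.5257)^2 = 8.01342864 - 2.32776049 = 5.68566815
  phi_hat_1 = [gamma(1) gamma(0) - gamma(1) gamma(2)] / det = [(1.5257)(2.8308) - (1.5257)(0.6918)] / 5.68566815 = 3.2634723 / 5.68566815 = 0.574
  phi_hat_2 = [gamma(0) gamma(2) - gamma(1)^2] / det = [(2.8308)(0.6918) - (1.5257)^2] / 5.68566815 = -0.36941305 / 5.68566815 = -0.065
So phi_hat = [0.5740, -0.0650].
Therefore phi_hat_2 = -0.0650.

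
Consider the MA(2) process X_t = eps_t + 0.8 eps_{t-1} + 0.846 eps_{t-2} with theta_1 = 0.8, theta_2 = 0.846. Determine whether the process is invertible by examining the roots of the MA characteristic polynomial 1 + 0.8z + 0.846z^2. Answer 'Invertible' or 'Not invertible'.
\text{Invertible}

The MA(q) characteristic polynomial is P(z) = 1 + 0.8z + 0.846z^2.
Invertibility requires all roots to lie outside the unit circle, i.e. |z| > 1 for every root.
Set 1 + (0.8) z + (0.846) z^2 = 0, i.e. a z^2 + b z + c = 0 with a = 0.846, b = 0.8, c = 1.
Discriminant D = b^2 - 4ac = (0.8)^2 - 4*(0.846)*1 = 0.64 - (3.384) = -2.744.
D < 0, so the roots are the complex-conjugate pair z = (-b +/- i sqrt(-D)) / (2a) = -0.4728 +/- 0.979i.
For a conjugate pair |z|^2 = z * conj(z) = (product of roots) = c/a = 1/(0.846) = 1.182033, so |z| = sqrt(1.182033) = 1.0872 for both roots.
Moduli of all roots: 1.0872, 1.0872.
All moduli strictly greater than 1? Yes.
Verdict: Invertible.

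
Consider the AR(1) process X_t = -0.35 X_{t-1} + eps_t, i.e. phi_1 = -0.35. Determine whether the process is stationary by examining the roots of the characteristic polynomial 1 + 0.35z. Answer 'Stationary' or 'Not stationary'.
\text{Stationary}

The AR(p) characteristic polynomial is P(z) = 1 + 0.35z.
Stationarity requires all roots to lie outside the unit circle, i.e. |z| > 1 for every root.
This is linear in z: 1 + (0.35) z = 0  =>  z = -1/(0.35) = -2.857143,  |z| = 2.857143.
Moduli of all roots: 2.8571.
All moduli strictly greater than 1? Yes.
Verdict: Stationary.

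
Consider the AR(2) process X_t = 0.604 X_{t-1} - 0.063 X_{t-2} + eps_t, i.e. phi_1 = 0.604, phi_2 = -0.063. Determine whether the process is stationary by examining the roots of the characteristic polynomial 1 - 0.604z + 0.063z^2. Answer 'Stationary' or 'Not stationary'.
\text{Stationary}

The AR(p) characteristic polynomial is P(z) = 1 - 0.604z + 0.063z^2.
Stationarity requires all roots to lie outside the unit circle, i.e. |z| > 1 for every root.
Set 1 + (-0.604) z + (0.063) z^2 = 0, i.e. a z^2 + b z + c = 0 with a = 0.063, b = -0.604, c = 1.
Discriminant D = b^2 - 4ac = (-0.604)^2 - 4*(0.063)*1 = 0.364816 - (0.252) = 0.112816.
D >= 0, so the roots are real: z = (-b +/- sqrt(D)) / (2a) = (0.604 +/- 0.335881) / (0.126).
  z_1 = (0.604 + 0.335881) / (0.126) = 7.4594,   |z_1| = 7.4594.
  z_2 = (0.604 - 0.335881) / (0.126) = 2.1279,   |z_2| = 2.1279.
Moduli of all roots: 7.4594, 2.1279.
All moduli strictly greater than 1? Yes.
Verdict: Stationary.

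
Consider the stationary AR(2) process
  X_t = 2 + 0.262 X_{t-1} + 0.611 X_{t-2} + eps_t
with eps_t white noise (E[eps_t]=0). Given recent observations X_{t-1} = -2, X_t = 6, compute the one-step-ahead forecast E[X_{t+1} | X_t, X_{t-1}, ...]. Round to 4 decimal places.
E[X_{t+1} \mid \mathcal F_t] = 2.3500

For an AR(p) model X_t = c + sum_i phi_i X_{t-i} + eps_t, the
one-step-ahead conditional mean is
  E[X_{t+1} | X_t, ...] = c + sum_i phi_i X_{t+1-i}.
Substitute known values:
  E[X_{t+1} | ...] = 2 + (0.262) * (6) + (0.611) * (-2)
                   = 2.3500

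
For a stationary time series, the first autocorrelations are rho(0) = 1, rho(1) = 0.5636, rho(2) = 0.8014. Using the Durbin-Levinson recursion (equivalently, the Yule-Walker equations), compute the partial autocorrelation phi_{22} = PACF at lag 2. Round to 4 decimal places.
\phi_{22} = 0.7089

The PACF at lag k is phi_{kk}, the last component of the solution
to the Yule-Walker system G_k phi = r_k where
  (G_k)_{ij} = rho(|i - j|), (r_k)_i = rho(i), i,j = 1..k.
Equivalently, Durbin-Levinson gives phi_{kk} iteratively:
  phi_{11} = rho(1)
  phi_{kk} = [rho(k) - sum_{j=1..k-1} phi_{k-1,j} rho(k-j)]
            / [1 - sum_{j=1..k-1} phi_{k-1,j} rho(j)],
  phi_{k,j} = phi_{k-1,j} - phi_{kk} phi_{k-1,k-j},  j = 1..k-1.
Step k = 1:
  phi_11 = rho(1) = 0.5636.
Step k = 2:
  phi_22 = [rho(2) - phi_11 rho(1)] / [1 - phi_11 rho(1)] = [0.8014 - (0.5636)(0.5636)] / [1 - (0.5636)(0.5636)]
         = 0.48375504 / 0.68235504 = 0.7089.
Therefore phi_{22} = 0.7089.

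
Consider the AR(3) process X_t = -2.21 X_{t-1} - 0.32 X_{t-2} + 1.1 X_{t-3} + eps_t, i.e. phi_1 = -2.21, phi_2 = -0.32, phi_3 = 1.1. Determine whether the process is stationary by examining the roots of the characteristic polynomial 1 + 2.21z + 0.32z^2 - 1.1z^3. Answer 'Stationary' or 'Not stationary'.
\text{Not stationary}

The AR(p) characteristic polynomial is P(z) = 1 + 2.21z + 0.32z^2 - 1.1z^3.
Stationarity requires all roots to lie outside the unit circle, i.e. |z| > 1 for every root.
Degree 3: look for a simple real root z0 first, then factor out (1 - z/z0) and solve the remaining quadratic.
Testing z0 = -0.8: P(-0.8) = 1 + (2.21)(-0.8) + (0.32)(-0.8)^2 + (-1.1)(-0.8)^3
  = 1 + (-1.768) + (0.2048) + (0.5632) = 0.  So z_0 = -0.8 is a root, |z_0| = 0.8.
Divide out the factor (1 + 1.25 z) = (1 - z/z0) (since 1/z0 = -1.25):
  P(z) = (1 + 1.25 z)(1 + (0.96) z + (-0.88) z^2)
  [check: z-coef 0.96 - (-1.25) = 2.21; z^2-coef -0.88 - (-1.25)(0.96) = 0.32; z^3-coef -(-1.25)(-0.88) = -1.1.]
Remaining roots from the quadratic factor 1 + (0.96) z + (-0.88) z^2:
  Set 1 + (0.96) z + (-0.88) z^2 = 0, i.e. a z^2 + b z + c = 0 with a = -0.88, b = 0.96, c = 1.
  Discriminant D = b^2 - 4ac = (0.96)^2 - 4*(-0.88)*1 = 0.9216 - (-3.52) = 4.4416.
  D >= 0, so the roots are real: z = (-b +/- sqrt(D)) / (2a) = (-0.96 +/- 2.10751) / (-1.76).
    z_1 = (-0.96 + 2.10751) / (-1.76) = -0.652,   |z_1| = 0.652.
    z_2 = (-0.96 - 2.10751) / (-1.76) = 1.7429,   |z_2| = 1.7429.
Moduli of all roots: 0.8000, 0.6520, 1.7429.
All moduli strictly greater than 1? No.
Verdict: Not stationary.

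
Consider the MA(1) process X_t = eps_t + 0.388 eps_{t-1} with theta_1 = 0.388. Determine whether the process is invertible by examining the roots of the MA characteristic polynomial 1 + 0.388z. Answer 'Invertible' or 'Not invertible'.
\text{Invertible}

The MA(q) characteristic polynomial is P(z) = 1 + 0.388z.
Invertibility requires all roots to lie outside the unit circle, i.e. |z| > 1 for every root.
This is linear in z: 1 + (0.388) z = 0  =>  z = -1/(0.388) = -2.57732,  |z| = 2.57732.
Moduli of all roots: 2.5773.
All moduli strictly greater than 1? Yes.
Verdict: Invertible.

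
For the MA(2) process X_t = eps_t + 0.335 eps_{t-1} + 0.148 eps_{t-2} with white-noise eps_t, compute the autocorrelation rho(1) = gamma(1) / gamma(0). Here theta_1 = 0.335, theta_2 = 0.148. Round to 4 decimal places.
\rho(1) = 0.3391

For an MA(q) process with theta_0 = 1, the autocovariance is
  gamma(k) = sigma^2 * sum_{i=0..q-k} theta_i * theta_{i+k},
and rho(k) = gamma(k) / gamma(0). Sigma^2 cancels.
  numerator   = (1)*(0.335) + (0.335)*(0.148) = 0.38458.
  denominator = (1)^2 + (0.335)^2 + (0.148)^2 = 1.134129.
  rho(1) = 0.38458 / 1.134129 = 0.3391.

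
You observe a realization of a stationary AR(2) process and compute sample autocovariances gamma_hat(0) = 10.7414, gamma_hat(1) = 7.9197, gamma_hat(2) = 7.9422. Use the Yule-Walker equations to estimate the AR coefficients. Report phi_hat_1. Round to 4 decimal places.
\hat\phi_{1} = 0.4210

The Yule-Walker equations for an AR(p) process read, in matrix form,
  Gamma_p phi = r_p,   with   (Gamma_p)_{ij} = gamma(|i - j|),
                       (r_p)_i = gamma(i),   i,j = 1..p.
Substitute the sample gammas (Toeplitz matrix and right-hand side of size 2):
  Gamma_p = [[10.7414, 7.9197], [7.9197, 10.7414]]
  r_p     = [7.9197, 7.9422]
Written out:
  10.7414 phi_1 + 7.9197 phi_2 = 7.9197
  7.9197 phi_1 + 10.7414 phi_2 = 7.9422
Solve by Cramer's rule:
  det = gamma(0)^2 - gamma(1)^2 = (10.7414)^2 - (7.9197)^2 = 115.37767396 - 62.72164809 = 52.65602587
  phi_hat_1 = [gamma(1) gamma(0) - gamma(1) gamma(2)] / det = [(7.9197)(10.7414) - (7.9197)(7.9422)] / 52.65602587 = 22.16882424 / 52.65602587 = 0.421
  phi_hat_2 = [gamma(0) gamma(2) - gamma(1)^2] / det = [(10.7414)(7.9422) - (7.9197)^2] / 52.65602587 = 22.58869899 / 52.65602587 = 0.429
So phi_hat = [0.4210, 0.4290].
Therefore phi_hat_1 = 0.4210.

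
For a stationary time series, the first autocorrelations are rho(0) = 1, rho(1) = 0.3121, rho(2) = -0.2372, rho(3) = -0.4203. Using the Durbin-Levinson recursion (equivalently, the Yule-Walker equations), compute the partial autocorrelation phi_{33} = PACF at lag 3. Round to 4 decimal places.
\phi_{33} = -0.2609

The PACF at lag k is phi_{kk}, the last component of the solution
to the Yule-Walker system G_k phi = r_k where
  (G_k)_{ij} = rho(|i - j|), (r_k)_i = rho(i), i,j = 1..k.
Equivalently, Durbin-Levinson gives phi_{kk} iteratively:
  phi_{11} = rho(1)
  phi_{kk} = [rho(k) - sum_{j=1..k-1} phi_{k-1,j} rho(k-j)]
            / [1 - sum_{j=1..k-1} phi_{k-1,j} rho(j)],
  phi_{k,j} = phi_{k-1,j} - phi_{kk} phi_{k-1,k-j},  j = 1..k-1.
Step k = 1:
  phi_11 = rho(1) = 0.3121.
Step k = 2:
  phi_22 = [rho(2) - phi_11 rho(1)] / [1 - phi_11 rho(1)] = [-0.2372 - (0.3121)(0.3121)] / [1 - (0.3121)(0.3121)]
         = -0.33460641 / 0.90259359 = -0.370717.
  Update: phi_21 = phi_11 - phi_22 phi_11 = 0.3121 - (-0.370717)(0.3121) = 0.427801.
Step k = 3:
  phi_33 = [rho(3) - phi_21 rho(2) - phi_22 rho(1)] / [1 - phi_21 rho(1) - phi_22 rho(2)]
    numerator   = -0.4203 - (0.427801)(-0.2372) - (-0.370717)(0.3121) = -0.20312504
    denominator = 1 - (0.427801)(0.3121) - (-0.370717)(-0.2372) = 0.77854945
  phi_33 = -0.20312504 / 0.77854945 = -0.2609.
Therefore phi_{33} = -0.2609.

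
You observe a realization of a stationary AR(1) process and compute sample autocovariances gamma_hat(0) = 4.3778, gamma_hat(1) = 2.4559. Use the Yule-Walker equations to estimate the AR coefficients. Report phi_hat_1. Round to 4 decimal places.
\hat\phi_{1} = 0.5610

The Yule-Walker equations for an AR(p) process read, in matrix form,
  Gamma_p phi = r_p,   with   (Gamma_p)_{ij} = gamma(|i - j|),
                       (r_p)_i = gamma(i),   i,j = 1..p.
Substitute the sample gammas (Toeplitz matrix and right-hand side of size 1):
  Gamma_p = [[4.3778]]
  r_p     = [2.4559]
With p = 1 this is the single equation gamma(0) phi_1 = gamma(1):
  phi_hat_1 = gamma(1) / gamma(0) = 2.4559 / 4.3778 = 0.5610.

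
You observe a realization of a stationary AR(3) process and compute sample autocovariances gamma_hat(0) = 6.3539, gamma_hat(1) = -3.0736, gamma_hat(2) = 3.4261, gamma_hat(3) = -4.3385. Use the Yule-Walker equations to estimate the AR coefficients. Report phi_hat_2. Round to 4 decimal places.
\hat\phi_{2} = 0.2480

The Yule-Walker equations for an AR(p) process read, in matrix form,
  Gamma_p phi = r_p,   with   (Gamma_p)_{ij} = gamma(|i - j|),
                       (r_p)_i = gamma(i),   i,j = 1..p.
Substitute the sample gammas (Toeplitz matrix and right-hand side of size 3):
  Gamma_p = [[6.3539, -3.0736, 3.4261], [-3.0736, 6.3539, -3.0736], [3.4261, -3.0736, 6.3539]]
  r_p     = [-3.0736, 3.4261, -4.3385]
Written out (R1..R3):
  (R1) 6.3539 phi_1 - 3.0736 phi_2 + 3.4261 phi_3 = -3.0736
  (R2) -3.0736 phi_1 + 6.3539 phi_2 - 3.0736 phi_3 = 3.4261
  (R3) 3.4261 phi_1 - 3.0736 phi_2 + 6.3539 phi_3 = -4.3385
Gaussian elimination:
  R2 <- R2 - (-3.0736/6.3539) R1 = R2 - (-0.483734) R1:  4.867094 phi_2 - 1.416278 phi_3 = 1.939294
  R3 <- R3 - (3.4261/6.3539) R1 = R3 - (0.539212) R1:  -1.416278 phi_2 + 4.506505 phi_3 = -2.681178
  R3 <- R3 - (-1.416278/4.867094) R2 = R3 - (-0.29099) R2:  4.094382 phi_3 = -2.116862
Back-substitution:
  phi_hat_3 = -2.116862 / 4.094382 = -0.517016
  phi_hat_2 = (1.939294 - (-1.416278)(-0.517016)) / 4.867094 = 0.248003
  phi_hat_1 = (-3.0736 - (-3.0736)(0.248003) - (3.4261)(-0.517016)) / 6.3539 = -0.084985
So phi_hat = [-0.0850, 0.2480, -0.5170].
Therefore phi_hat_2 = 0.2480.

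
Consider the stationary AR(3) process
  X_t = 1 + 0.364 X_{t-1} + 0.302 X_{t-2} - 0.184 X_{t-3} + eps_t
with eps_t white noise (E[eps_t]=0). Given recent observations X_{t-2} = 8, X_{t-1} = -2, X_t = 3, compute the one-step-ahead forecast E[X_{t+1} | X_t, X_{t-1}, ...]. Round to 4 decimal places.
E[X_{t+1} \mid \mathcal F_t] = 0.0160

For an AR(p) model X_t = c + sum_i phi_i X_{t-i} + eps_t, the
one-step-ahead conditional mean is
  E[X_{t+1} | X_t, ...] = c + sum_i phi_i X_{t+1-i}.
Substitute known values:
  E[X_{t+1} | ...] = 1 + (0.364) * (3) + (0.302) * (-2) + (-0.184) * (8)
                   = 0.0160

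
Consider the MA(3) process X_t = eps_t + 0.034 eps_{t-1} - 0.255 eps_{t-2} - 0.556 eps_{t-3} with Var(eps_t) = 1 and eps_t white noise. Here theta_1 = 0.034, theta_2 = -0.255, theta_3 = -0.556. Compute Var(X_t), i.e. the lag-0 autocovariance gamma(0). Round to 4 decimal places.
\gamma(0) = 1.3753

For an MA(q) process X_t = eps_t + sum_i theta_i eps_{t-i} with
Var(eps_t) = sigma^2, the variance is
  gamma(0) = sigma^2 * (1 + sum_i theta_i^2).
  sum_i theta_i^2 = (0.034)^2 + (-0.255)^2 + (-0.556)^2 = 0.001156 + 0.065025 + 0.309136 = 0.375317.
  gamma(0) = 1 * (1 + 0.375317) = 1 * 1.375317 = 1.375317, which rounds to 1.3753.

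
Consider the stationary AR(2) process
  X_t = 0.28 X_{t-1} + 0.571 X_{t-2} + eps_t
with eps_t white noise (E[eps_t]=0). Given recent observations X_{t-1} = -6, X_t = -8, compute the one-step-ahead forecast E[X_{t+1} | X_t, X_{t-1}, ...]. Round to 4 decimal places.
E[X_{t+1} \mid \mathcal F_t] = -5.6660

For an AR(p) model X_t = c + sum_i phi_i X_{t-i} + eps_t, the
one-step-ahead conditional mean is
  E[X_{t+1} | X_t, ...] = c + sum_i phi_i X_{t+1-i}.
Substitute known values:
  E[X_{t+1} | ...] = (0.28) * (-8) + (0.571) * (-6)
                   = -5.6660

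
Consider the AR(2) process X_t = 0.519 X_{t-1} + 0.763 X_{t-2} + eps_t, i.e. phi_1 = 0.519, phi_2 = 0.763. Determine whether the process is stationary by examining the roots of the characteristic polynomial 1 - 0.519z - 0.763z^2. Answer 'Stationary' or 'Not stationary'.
\text{Not stationary}

The AR(p) characteristic polynomial is P(z) = 1 - 0.519z - 0.763z^2.
Stationarity requires all roots to lie outside the unit circle, i.e. |z| > 1 for every root.
Set 1 + (-0.519) z + (-0.763) z^2 = 0, i.e. a z^2 + b z + c = 0 with a = -0.763, b = -0.519, c = 1.
Discriminant D = b^2 - 4ac = (-0.519)^2 - 4*(-0.763)*1 = 0.269361 - (-3.052) = 3.321361.
D >= 0, so the roots are real: z = (-b +/- sqrt(D)) / (2a) = (0.519 +/- 1.82246) / (-1.526).
  z_1 = (0.519 + 1.82246) / (-1.526) = -1.5344,   |z_1| = 1.5344.
  z_2 = (0.519 - 1.82246) / (-1.526) = 0.8542,   |z_2| = 0.8542.
Moduli of all roots: 1.5344, 0.8542.
All moduli strictly greater than 1? No.
Verdict: Not stationary.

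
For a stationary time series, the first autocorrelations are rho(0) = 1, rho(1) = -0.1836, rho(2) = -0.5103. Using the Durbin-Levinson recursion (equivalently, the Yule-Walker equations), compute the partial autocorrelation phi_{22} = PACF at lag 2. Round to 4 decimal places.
\phi_{22} = -0.5630

The PACF at lag k is phi_{kk}, the last component of the solution
to the Yule-Walker system G_k phi = r_k where
  (G_k)_{ij} = rho(|i - j|), (r_k)_i = rho(i), i,j = 1..k.
Equivalently, Durbin-Levinson gives phi_{kk} iteratively:
  phi_{11} = rho(1)
  phi_{kk} = [rho(k) - sum_{j=1..k-1} phi_{k-1,j} rho(k-j)]
            / [1 - sum_{j=1..k-1} phi_{k-1,j} rho(j)],
  phi_{k,j} = phi_{k-1,j} - phi_{kk} phi_{k-1,k-j},  j = 1..k-1.
Step k = 1:
  phi_11 = rho(1) = -0.1836.
Step k = 2:
  phi_22 = [rho(2) - phi_11 rho(1)] / [1 - phi_11 rho(1)] = [-0.5103 - (-0.1836)(-0.1836)] / [1 - (-0.1836)(-0.1836)]
         = -0.54400896 / 0.96629104 = -0.563.
Therefore phi_{22} = -0.5630.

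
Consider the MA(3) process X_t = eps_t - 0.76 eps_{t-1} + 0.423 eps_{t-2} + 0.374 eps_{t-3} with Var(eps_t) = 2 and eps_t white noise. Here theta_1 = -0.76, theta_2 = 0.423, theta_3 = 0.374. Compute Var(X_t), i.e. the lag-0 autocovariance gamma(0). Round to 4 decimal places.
\gamma(0) = 3.7928

For an MA(q) process X_t = eps_t + sum_i theta_i eps_{t-i} with
Var(eps_t) = sigma^2, the variance is
  gamma(0) = sigma^2 * (1 + sum_i theta_i^2).
  sum_i theta_i^2 = (-0.76)^2 + (0.423)^2 + (0.374)^2 = 0.5776 + 0.178929 + 0.139876 = 0.896405.
  gamma(0) = 2 * (1 + 0.896405) = 2 * 1.896405 = 3.79281, which rounds to 3.7928.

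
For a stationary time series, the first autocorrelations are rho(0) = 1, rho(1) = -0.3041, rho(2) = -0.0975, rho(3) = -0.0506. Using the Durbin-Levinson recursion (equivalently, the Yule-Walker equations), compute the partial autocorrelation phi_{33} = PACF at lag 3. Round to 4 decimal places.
\phi_{33} = -0.1730

The PACF at lag k is phi_{kk}, the last component of the solution
to the Yule-Walker system G_k phi = r_k where
  (G_k)_{ij} = rho(|i - j|), (r_k)_i = rho(i), i,j = 1..k.
Equivalently, Durbin-Levinson gives phi_{kk} iteratively:
  phi_{11} = rho(1)
  phi_{kk} = [rho(k) - sum_{j=1..k-1} phi_{k-1,j} rho(k-j)]
            / [1 - sum_{j=1..k-1} phi_{k-1,j} rho(j)],
  phi_{k,j} = phi_{k-1,j} - phi_{kk} phi_{k-1,k-j},  j = 1..k-1.
Step k = 1:
  phi_11 = rho(1) = -0.3041.
Step k = 2:
  phi_22 = [rho(2) - phi_11 rho(1)] / [1 - phi_11 rho(1)] = [-0.0975 - (-0.3041)(-0.3041)] / [1 - (-0.3041)(-0.3041)]
         = -0.18997681 / 0.90752319 = -0.209335.
  Update: phi_21 = phi_11 - phi_22 phi_11 = -0.3041 - (-0.209335)(-0.3041) = -0.367759.
Step k = 3:
  phi_33 = [rho(3) - phi_21 rho(2) - phi_22 rho(1)] / [1 - phi_21 rho(1) - phi_22 rho(2)]
    numerator   = -0.0506 - (-0.367759)(-0.0975) - (-0.209335)(-0.3041) = -0.15011542
    denominator = 1 - (-0.367759)(-0.3041) - (-0.209335)(-0.0975) = 0.8677543
  phi_33 = -0.15011542 / 0.8677543 = -0.173.
Therefore phi_{33} = -0.1730.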